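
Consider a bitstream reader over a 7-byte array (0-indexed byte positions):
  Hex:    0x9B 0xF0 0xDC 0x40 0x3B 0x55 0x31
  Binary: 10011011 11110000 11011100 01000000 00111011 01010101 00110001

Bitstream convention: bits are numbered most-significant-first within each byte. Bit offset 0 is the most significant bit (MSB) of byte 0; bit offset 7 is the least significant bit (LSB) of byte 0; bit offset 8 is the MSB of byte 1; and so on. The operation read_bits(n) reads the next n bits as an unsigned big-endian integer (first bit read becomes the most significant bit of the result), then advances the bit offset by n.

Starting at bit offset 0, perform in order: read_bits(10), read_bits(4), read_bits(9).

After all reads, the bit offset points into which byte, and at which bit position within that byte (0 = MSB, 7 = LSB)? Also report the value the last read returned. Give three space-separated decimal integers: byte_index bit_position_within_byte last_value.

Read 1: bits[0:10] width=10 -> value=623 (bin 1001101111); offset now 10 = byte 1 bit 2; 46 bits remain
Read 2: bits[10:14] width=4 -> value=12 (bin 1100); offset now 14 = byte 1 bit 6; 42 bits remain
Read 3: bits[14:23] width=9 -> value=110 (bin 001101110); offset now 23 = byte 2 bit 7; 33 bits remain

Answer: 2 7 110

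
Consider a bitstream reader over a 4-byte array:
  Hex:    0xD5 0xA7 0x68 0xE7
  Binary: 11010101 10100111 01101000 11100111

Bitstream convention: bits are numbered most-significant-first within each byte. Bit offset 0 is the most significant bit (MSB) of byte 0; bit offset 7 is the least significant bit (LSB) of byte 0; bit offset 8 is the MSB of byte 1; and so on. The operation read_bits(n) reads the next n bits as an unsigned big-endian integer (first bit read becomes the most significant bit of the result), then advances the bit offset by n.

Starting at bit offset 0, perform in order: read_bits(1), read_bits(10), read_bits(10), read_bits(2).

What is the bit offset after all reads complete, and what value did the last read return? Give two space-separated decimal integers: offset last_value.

Answer: 23 0

Derivation:
Read 1: bits[0:1] width=1 -> value=1 (bin 1); offset now 1 = byte 0 bit 1; 31 bits remain
Read 2: bits[1:11] width=10 -> value=685 (bin 1010101101); offset now 11 = byte 1 bit 3; 21 bits remain
Read 3: bits[11:21] width=10 -> value=237 (bin 0011101101); offset now 21 = byte 2 bit 5; 11 bits remain
Read 4: bits[21:23] width=2 -> value=0 (bin 00); offset now 23 = byte 2 bit 7; 9 bits remain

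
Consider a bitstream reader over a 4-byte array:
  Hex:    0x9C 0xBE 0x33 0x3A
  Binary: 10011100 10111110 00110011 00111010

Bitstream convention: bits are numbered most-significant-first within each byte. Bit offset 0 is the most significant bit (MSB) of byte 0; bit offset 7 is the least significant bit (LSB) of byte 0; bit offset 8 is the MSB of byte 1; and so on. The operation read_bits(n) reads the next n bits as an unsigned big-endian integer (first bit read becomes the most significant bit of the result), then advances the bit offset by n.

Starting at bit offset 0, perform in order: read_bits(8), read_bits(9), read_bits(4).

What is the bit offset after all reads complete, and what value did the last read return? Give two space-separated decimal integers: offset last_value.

Read 1: bits[0:8] width=8 -> value=156 (bin 10011100); offset now 8 = byte 1 bit 0; 24 bits remain
Read 2: bits[8:17] width=9 -> value=380 (bin 101111100); offset now 17 = byte 2 bit 1; 15 bits remain
Read 3: bits[17:21] width=4 -> value=6 (bin 0110); offset now 21 = byte 2 bit 5; 11 bits remain

Answer: 21 6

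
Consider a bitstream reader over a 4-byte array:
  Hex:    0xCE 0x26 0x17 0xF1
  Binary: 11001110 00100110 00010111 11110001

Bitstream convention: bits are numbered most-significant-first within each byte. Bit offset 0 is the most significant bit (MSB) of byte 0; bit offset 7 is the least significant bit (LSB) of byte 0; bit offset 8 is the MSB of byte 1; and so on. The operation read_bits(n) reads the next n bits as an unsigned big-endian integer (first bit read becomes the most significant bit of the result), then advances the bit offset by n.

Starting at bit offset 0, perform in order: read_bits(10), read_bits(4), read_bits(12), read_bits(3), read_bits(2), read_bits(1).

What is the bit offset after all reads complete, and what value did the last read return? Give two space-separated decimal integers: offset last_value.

Read 1: bits[0:10] width=10 -> value=824 (bin 1100111000); offset now 10 = byte 1 bit 2; 22 bits remain
Read 2: bits[10:14] width=4 -> value=9 (bin 1001); offset now 14 = byte 1 bit 6; 18 bits remain
Read 3: bits[14:26] width=12 -> value=2143 (bin 100001011111); offset now 26 = byte 3 bit 2; 6 bits remain
Read 4: bits[26:29] width=3 -> value=6 (bin 110); offset now 29 = byte 3 bit 5; 3 bits remain
Read 5: bits[29:31] width=2 -> value=0 (bin 00); offset now 31 = byte 3 bit 7; 1 bits remain
Read 6: bits[31:32] width=1 -> value=1 (bin 1); offset now 32 = byte 4 bit 0; 0 bits remain

Answer: 32 1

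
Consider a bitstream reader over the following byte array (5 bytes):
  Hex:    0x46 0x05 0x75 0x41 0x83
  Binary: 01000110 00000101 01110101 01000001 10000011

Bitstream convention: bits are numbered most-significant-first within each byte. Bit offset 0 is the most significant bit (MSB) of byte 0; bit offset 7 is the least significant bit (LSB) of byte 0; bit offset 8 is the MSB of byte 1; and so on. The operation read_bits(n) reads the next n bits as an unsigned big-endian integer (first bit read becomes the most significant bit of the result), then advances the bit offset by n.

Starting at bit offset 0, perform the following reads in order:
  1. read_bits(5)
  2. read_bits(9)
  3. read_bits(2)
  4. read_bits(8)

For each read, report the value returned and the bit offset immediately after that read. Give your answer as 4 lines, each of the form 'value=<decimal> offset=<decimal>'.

Answer: value=8 offset=5
value=385 offset=14
value=1 offset=16
value=117 offset=24

Derivation:
Read 1: bits[0:5] width=5 -> value=8 (bin 01000); offset now 5 = byte 0 bit 5; 35 bits remain
Read 2: bits[5:14] width=9 -> value=385 (bin 110000001); offset now 14 = byte 1 bit 6; 26 bits remain
Read 3: bits[14:16] width=2 -> value=1 (bin 01); offset now 16 = byte 2 bit 0; 24 bits remain
Read 4: bits[16:24] width=8 -> value=117 (bin 01110101); offset now 24 = byte 3 bit 0; 16 bits remain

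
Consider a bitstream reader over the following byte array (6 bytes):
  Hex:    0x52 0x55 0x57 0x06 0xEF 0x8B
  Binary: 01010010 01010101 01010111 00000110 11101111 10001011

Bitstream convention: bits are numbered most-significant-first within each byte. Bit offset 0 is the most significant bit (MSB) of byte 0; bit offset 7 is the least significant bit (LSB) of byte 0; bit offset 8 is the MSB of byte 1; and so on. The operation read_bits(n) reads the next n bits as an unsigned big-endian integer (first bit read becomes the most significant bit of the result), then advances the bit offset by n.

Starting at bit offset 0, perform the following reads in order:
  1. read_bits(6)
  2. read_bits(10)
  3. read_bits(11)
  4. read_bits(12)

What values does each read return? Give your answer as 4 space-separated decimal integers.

Read 1: bits[0:6] width=6 -> value=20 (bin 010100); offset now 6 = byte 0 bit 6; 42 bits remain
Read 2: bits[6:16] width=10 -> value=597 (bin 1001010101); offset now 16 = byte 2 bit 0; 32 bits remain
Read 3: bits[16:27] width=11 -> value=696 (bin 01010111000); offset now 27 = byte 3 bit 3; 21 bits remain
Read 4: bits[27:39] width=12 -> value=887 (bin 001101110111); offset now 39 = byte 4 bit 7; 9 bits remain

Answer: 20 597 696 887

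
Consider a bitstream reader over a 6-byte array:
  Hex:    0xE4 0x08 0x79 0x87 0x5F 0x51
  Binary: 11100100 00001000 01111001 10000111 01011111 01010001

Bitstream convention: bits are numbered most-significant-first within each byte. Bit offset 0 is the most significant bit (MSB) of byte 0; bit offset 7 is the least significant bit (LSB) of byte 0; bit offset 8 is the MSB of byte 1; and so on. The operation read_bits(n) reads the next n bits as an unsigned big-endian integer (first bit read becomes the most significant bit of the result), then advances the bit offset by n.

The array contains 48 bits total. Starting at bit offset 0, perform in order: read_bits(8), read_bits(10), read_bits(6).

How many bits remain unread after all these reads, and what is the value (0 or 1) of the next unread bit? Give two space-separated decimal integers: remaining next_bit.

Answer: 24 1

Derivation:
Read 1: bits[0:8] width=8 -> value=228 (bin 11100100); offset now 8 = byte 1 bit 0; 40 bits remain
Read 2: bits[8:18] width=10 -> value=33 (bin 0000100001); offset now 18 = byte 2 bit 2; 30 bits remain
Read 3: bits[18:24] width=6 -> value=57 (bin 111001); offset now 24 = byte 3 bit 0; 24 bits remain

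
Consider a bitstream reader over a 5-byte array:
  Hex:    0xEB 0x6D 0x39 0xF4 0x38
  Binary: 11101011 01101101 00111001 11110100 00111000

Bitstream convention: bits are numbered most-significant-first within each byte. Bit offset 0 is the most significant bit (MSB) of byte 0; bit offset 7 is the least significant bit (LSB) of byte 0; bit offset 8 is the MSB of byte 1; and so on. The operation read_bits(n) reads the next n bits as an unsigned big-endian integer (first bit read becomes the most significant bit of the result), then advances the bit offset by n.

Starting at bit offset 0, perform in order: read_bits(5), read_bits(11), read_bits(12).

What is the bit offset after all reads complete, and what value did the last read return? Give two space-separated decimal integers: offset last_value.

Answer: 28 927

Derivation:
Read 1: bits[0:5] width=5 -> value=29 (bin 11101); offset now 5 = byte 0 bit 5; 35 bits remain
Read 2: bits[5:16] width=11 -> value=877 (bin 01101101101); offset now 16 = byte 2 bit 0; 24 bits remain
Read 3: bits[16:28] width=12 -> value=927 (bin 001110011111); offset now 28 = byte 3 bit 4; 12 bits remain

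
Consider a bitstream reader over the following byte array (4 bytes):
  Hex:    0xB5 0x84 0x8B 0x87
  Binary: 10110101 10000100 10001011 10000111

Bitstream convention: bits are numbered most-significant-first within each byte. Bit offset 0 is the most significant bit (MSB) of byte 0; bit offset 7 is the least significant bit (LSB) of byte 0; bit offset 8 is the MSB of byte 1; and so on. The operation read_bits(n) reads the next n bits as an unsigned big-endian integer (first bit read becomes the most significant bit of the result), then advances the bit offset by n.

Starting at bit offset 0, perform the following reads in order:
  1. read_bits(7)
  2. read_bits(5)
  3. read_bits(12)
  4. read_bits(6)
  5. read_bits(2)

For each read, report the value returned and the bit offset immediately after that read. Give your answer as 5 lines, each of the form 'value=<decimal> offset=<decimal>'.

Answer: value=90 offset=7
value=24 offset=12
value=1163 offset=24
value=33 offset=30
value=3 offset=32

Derivation:
Read 1: bits[0:7] width=7 -> value=90 (bin 1011010); offset now 7 = byte 0 bit 7; 25 bits remain
Read 2: bits[7:12] width=5 -> value=24 (bin 11000); offset now 12 = byte 1 bit 4; 20 bits remain
Read 3: bits[12:24] width=12 -> value=1163 (bin 010010001011); offset now 24 = byte 3 bit 0; 8 bits remain
Read 4: bits[24:30] width=6 -> value=33 (bin 100001); offset now 30 = byte 3 bit 6; 2 bits remain
Read 5: bits[30:32] width=2 -> value=3 (bin 11); offset now 32 = byte 4 bit 0; 0 bits remain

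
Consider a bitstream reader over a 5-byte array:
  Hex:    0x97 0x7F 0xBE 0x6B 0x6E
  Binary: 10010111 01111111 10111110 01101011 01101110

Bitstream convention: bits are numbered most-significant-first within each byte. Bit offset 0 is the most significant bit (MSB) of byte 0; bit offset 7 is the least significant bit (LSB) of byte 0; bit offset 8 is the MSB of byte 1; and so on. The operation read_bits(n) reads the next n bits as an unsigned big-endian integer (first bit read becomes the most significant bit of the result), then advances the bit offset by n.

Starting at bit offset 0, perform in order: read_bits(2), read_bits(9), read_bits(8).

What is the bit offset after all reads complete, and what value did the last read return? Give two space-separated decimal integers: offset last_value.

Answer: 19 253

Derivation:
Read 1: bits[0:2] width=2 -> value=2 (bin 10); offset now 2 = byte 0 bit 2; 38 bits remain
Read 2: bits[2:11] width=9 -> value=187 (bin 010111011); offset now 11 = byte 1 bit 3; 29 bits remain
Read 3: bits[11:19] width=8 -> value=253 (bin 11111101); offset now 19 = byte 2 bit 3; 21 bits remain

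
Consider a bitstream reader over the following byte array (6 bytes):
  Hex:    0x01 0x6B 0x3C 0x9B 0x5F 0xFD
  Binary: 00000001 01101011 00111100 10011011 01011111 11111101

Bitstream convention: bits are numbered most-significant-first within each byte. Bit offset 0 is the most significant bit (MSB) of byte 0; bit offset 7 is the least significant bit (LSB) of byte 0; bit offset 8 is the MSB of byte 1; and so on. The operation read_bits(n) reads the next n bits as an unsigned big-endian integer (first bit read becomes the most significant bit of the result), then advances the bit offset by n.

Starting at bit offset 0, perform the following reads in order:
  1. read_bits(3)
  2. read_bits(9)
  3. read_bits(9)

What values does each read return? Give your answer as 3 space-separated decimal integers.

Read 1: bits[0:3] width=3 -> value=0 (bin 000); offset now 3 = byte 0 bit 3; 45 bits remain
Read 2: bits[3:12] width=9 -> value=22 (bin 000010110); offset now 12 = byte 1 bit 4; 36 bits remain
Read 3: bits[12:21] width=9 -> value=359 (bin 101100111); offset now 21 = byte 2 bit 5; 27 bits remain

Answer: 0 22 359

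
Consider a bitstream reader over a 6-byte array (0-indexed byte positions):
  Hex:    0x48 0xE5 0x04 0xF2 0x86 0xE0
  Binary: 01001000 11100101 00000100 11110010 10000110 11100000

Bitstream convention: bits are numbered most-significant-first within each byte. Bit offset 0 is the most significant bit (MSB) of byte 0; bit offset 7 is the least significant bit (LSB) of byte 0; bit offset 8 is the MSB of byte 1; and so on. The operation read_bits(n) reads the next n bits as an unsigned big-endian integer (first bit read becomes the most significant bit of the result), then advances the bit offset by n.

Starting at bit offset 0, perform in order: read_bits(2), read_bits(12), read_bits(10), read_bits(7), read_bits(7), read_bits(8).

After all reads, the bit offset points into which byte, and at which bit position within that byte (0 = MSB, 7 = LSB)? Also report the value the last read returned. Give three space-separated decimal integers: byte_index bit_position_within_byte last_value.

Read 1: bits[0:2] width=2 -> value=1 (bin 01); offset now 2 = byte 0 bit 2; 46 bits remain
Read 2: bits[2:14] width=12 -> value=569 (bin 001000111001); offset now 14 = byte 1 bit 6; 34 bits remain
Read 3: bits[14:24] width=10 -> value=260 (bin 0100000100); offset now 24 = byte 3 bit 0; 24 bits remain
Read 4: bits[24:31] width=7 -> value=121 (bin 1111001); offset now 31 = byte 3 bit 7; 17 bits remain
Read 5: bits[31:38] width=7 -> value=33 (bin 0100001); offset now 38 = byte 4 bit 6; 10 bits remain
Read 6: bits[38:46] width=8 -> value=184 (bin 10111000); offset now 46 = byte 5 bit 6; 2 bits remain

Answer: 5 6 184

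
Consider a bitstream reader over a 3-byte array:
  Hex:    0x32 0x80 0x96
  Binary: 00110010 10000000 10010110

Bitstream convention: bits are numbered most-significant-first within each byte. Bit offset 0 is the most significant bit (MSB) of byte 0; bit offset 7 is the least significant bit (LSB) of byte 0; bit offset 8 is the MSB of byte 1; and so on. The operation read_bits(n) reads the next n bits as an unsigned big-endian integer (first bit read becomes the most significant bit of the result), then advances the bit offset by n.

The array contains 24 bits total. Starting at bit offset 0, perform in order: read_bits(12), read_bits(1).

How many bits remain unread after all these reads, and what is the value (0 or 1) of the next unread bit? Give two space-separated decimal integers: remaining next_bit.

Answer: 11 0

Derivation:
Read 1: bits[0:12] width=12 -> value=808 (bin 001100101000); offset now 12 = byte 1 bit 4; 12 bits remain
Read 2: bits[12:13] width=1 -> value=0 (bin 0); offset now 13 = byte 1 bit 5; 11 bits remain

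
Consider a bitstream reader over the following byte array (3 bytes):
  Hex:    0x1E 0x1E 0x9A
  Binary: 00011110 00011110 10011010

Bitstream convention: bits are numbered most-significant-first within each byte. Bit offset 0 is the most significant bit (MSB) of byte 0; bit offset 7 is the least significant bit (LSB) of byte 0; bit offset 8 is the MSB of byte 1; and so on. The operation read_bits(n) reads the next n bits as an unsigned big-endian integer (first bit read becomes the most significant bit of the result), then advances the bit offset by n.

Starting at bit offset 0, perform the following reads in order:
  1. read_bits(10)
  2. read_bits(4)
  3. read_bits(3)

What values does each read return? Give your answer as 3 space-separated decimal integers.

Read 1: bits[0:10] width=10 -> value=120 (bin 0001111000); offset now 10 = byte 1 bit 2; 14 bits remain
Read 2: bits[10:14] width=4 -> value=7 (bin 0111); offset now 14 = byte 1 bit 6; 10 bits remain
Read 3: bits[14:17] width=3 -> value=5 (bin 101); offset now 17 = byte 2 bit 1; 7 bits remain

Answer: 120 7 5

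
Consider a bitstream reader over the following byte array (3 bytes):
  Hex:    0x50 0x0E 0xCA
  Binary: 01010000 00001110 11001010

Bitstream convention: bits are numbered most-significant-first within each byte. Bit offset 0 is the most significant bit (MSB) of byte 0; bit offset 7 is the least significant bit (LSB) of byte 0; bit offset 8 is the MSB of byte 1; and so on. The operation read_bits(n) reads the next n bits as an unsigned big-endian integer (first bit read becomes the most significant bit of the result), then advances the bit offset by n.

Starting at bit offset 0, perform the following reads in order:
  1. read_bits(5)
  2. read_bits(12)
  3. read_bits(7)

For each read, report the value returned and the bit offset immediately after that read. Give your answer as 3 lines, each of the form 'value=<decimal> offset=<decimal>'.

Answer: value=10 offset=5
value=29 offset=17
value=74 offset=24

Derivation:
Read 1: bits[0:5] width=5 -> value=10 (bin 01010); offset now 5 = byte 0 bit 5; 19 bits remain
Read 2: bits[5:17] width=12 -> value=29 (bin 000000011101); offset now 17 = byte 2 bit 1; 7 bits remain
Read 3: bits[17:24] width=7 -> value=74 (bin 1001010); offset now 24 = byte 3 bit 0; 0 bits remain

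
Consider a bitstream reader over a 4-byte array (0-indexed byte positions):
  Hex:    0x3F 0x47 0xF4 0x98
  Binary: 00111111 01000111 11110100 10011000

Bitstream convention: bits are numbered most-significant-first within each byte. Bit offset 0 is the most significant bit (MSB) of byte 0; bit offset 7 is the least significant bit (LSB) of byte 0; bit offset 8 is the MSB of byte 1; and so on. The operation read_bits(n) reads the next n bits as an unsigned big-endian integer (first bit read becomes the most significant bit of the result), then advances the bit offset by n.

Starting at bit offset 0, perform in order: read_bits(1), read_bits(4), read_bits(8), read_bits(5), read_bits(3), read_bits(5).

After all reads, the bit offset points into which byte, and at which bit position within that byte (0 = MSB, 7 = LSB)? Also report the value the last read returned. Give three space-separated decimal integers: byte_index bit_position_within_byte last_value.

Answer: 3 2 18

Derivation:
Read 1: bits[0:1] width=1 -> value=0 (bin 0); offset now 1 = byte 0 bit 1; 31 bits remain
Read 2: bits[1:5] width=4 -> value=7 (bin 0111); offset now 5 = byte 0 bit 5; 27 bits remain
Read 3: bits[5:13] width=8 -> value=232 (bin 11101000); offset now 13 = byte 1 bit 5; 19 bits remain
Read 4: bits[13:18] width=5 -> value=31 (bin 11111); offset now 18 = byte 2 bit 2; 14 bits remain
Read 5: bits[18:21] width=3 -> value=6 (bin 110); offset now 21 = byte 2 bit 5; 11 bits remain
Read 6: bits[21:26] width=5 -> value=18 (bin 10010); offset now 26 = byte 3 bit 2; 6 bits remain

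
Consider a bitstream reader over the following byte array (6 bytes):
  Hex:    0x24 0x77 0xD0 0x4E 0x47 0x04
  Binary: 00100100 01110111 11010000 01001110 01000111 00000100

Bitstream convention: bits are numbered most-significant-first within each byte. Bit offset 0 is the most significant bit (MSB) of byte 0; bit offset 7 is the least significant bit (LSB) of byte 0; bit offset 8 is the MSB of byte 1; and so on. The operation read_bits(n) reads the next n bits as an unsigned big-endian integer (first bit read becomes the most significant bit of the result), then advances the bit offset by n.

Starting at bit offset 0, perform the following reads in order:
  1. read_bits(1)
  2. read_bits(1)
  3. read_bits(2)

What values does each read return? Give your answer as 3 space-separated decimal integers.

Read 1: bits[0:1] width=1 -> value=0 (bin 0); offset now 1 = byte 0 bit 1; 47 bits remain
Read 2: bits[1:2] width=1 -> value=0 (bin 0); offset now 2 = byte 0 bit 2; 46 bits remain
Read 3: bits[2:4] width=2 -> value=2 (bin 10); offset now 4 = byte 0 bit 4; 44 bits remain

Answer: 0 0 2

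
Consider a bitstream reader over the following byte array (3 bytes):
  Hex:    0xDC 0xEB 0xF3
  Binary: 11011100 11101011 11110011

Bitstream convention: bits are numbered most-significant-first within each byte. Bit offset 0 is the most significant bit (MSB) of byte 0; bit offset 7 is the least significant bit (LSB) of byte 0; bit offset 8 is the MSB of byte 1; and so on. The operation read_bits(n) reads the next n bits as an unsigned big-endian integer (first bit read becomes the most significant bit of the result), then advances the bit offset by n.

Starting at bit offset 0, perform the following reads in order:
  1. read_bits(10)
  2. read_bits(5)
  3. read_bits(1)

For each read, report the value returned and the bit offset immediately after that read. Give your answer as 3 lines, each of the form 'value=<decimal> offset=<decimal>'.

Answer: value=883 offset=10
value=21 offset=15
value=1 offset=16

Derivation:
Read 1: bits[0:10] width=10 -> value=883 (bin 1101110011); offset now 10 = byte 1 bit 2; 14 bits remain
Read 2: bits[10:15] width=5 -> value=21 (bin 10101); offset now 15 = byte 1 bit 7; 9 bits remain
Read 3: bits[15:16] width=1 -> value=1 (bin 1); offset now 16 = byte 2 bit 0; 8 bits remain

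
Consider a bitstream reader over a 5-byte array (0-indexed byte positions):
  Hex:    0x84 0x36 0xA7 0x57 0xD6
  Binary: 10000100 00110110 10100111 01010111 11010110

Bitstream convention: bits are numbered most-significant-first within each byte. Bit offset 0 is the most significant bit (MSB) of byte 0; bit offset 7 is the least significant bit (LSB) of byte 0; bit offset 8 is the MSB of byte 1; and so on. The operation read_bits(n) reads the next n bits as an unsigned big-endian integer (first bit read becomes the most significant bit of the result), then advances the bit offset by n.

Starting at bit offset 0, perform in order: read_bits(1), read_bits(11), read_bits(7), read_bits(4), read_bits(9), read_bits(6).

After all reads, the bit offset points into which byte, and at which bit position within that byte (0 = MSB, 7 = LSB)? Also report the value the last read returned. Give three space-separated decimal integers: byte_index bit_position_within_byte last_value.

Read 1: bits[0:1] width=1 -> value=1 (bin 1); offset now 1 = byte 0 bit 1; 39 bits remain
Read 2: bits[1:12] width=11 -> value=67 (bin 00001000011); offset now 12 = byte 1 bit 4; 28 bits remain
Read 3: bits[12:19] width=7 -> value=53 (bin 0110101); offset now 19 = byte 2 bit 3; 21 bits remain
Read 4: bits[19:23] width=4 -> value=3 (bin 0011); offset now 23 = byte 2 bit 7; 17 bits remain
Read 5: bits[23:32] width=9 -> value=343 (bin 101010111); offset now 32 = byte 4 bit 0; 8 bits remain
Read 6: bits[32:38] width=6 -> value=53 (bin 110101); offset now 38 = byte 4 bit 6; 2 bits remain

Answer: 4 6 53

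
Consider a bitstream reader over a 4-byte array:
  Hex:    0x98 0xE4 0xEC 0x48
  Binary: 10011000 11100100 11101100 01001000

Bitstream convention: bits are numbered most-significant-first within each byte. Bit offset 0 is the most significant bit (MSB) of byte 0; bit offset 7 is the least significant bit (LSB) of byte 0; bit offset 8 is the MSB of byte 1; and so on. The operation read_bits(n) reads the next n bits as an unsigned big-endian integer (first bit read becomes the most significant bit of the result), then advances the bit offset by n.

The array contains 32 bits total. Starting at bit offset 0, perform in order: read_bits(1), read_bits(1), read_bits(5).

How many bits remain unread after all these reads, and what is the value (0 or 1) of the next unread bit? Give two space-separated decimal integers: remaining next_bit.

Read 1: bits[0:1] width=1 -> value=1 (bin 1); offset now 1 = byte 0 bit 1; 31 bits remain
Read 2: bits[1:2] width=1 -> value=0 (bin 0); offset now 2 = byte 0 bit 2; 30 bits remain
Read 3: bits[2:7] width=5 -> value=12 (bin 01100); offset now 7 = byte 0 bit 7; 25 bits remain

Answer: 25 0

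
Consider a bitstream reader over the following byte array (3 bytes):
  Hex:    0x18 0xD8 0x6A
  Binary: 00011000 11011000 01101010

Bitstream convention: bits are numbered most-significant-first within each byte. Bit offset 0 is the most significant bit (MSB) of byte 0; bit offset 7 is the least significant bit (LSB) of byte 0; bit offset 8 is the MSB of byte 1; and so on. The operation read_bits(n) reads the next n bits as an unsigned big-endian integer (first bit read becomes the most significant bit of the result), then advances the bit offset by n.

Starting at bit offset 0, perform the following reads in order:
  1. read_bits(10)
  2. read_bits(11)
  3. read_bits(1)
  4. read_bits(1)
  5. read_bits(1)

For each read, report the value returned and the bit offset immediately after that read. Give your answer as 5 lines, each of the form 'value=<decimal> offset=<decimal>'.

Answer: value=99 offset=10
value=781 offset=21
value=0 offset=22
value=1 offset=23
value=0 offset=24

Derivation:
Read 1: bits[0:10] width=10 -> value=99 (bin 0001100011); offset now 10 = byte 1 bit 2; 14 bits remain
Read 2: bits[10:21] width=11 -> value=781 (bin 01100001101); offset now 21 = byte 2 bit 5; 3 bits remain
Read 3: bits[21:22] width=1 -> value=0 (bin 0); offset now 22 = byte 2 bit 6; 2 bits remain
Read 4: bits[22:23] width=1 -> value=1 (bin 1); offset now 23 = byte 2 bit 7; 1 bits remain
Read 5: bits[23:24] width=1 -> value=0 (bin 0); offset now 24 = byte 3 bit 0; 0 bits remain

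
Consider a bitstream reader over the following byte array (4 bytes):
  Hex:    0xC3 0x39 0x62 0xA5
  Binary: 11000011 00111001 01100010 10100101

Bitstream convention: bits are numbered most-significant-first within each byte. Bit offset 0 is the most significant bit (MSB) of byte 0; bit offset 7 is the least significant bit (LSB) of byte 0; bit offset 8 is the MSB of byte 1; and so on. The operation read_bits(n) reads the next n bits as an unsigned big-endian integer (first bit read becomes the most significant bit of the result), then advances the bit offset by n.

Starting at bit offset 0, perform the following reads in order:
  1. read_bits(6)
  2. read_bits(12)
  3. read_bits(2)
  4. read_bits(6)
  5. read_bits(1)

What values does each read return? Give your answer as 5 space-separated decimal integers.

Read 1: bits[0:6] width=6 -> value=48 (bin 110000); offset now 6 = byte 0 bit 6; 26 bits remain
Read 2: bits[6:18] width=12 -> value=3301 (bin 110011100101); offset now 18 = byte 2 bit 2; 14 bits remain
Read 3: bits[18:20] width=2 -> value=2 (bin 10); offset now 20 = byte 2 bit 4; 12 bits remain
Read 4: bits[20:26] width=6 -> value=10 (bin 001010); offset now 26 = byte 3 bit 2; 6 bits remain
Read 5: bits[26:27] width=1 -> value=1 (bin 1); offset now 27 = byte 3 bit 3; 5 bits remain

Answer: 48 3301 2 10 1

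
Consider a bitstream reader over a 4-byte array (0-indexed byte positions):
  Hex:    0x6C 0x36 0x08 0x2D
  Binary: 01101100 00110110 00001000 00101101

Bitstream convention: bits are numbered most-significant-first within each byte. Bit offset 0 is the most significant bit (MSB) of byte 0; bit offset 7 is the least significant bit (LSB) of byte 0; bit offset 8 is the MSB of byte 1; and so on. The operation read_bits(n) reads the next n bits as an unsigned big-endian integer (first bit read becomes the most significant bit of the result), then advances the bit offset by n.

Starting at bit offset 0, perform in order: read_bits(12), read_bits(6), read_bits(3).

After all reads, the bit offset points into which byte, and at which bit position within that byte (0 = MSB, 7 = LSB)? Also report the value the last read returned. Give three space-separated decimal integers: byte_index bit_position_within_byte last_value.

Read 1: bits[0:12] width=12 -> value=1731 (bin 011011000011); offset now 12 = byte 1 bit 4; 20 bits remain
Read 2: bits[12:18] width=6 -> value=24 (bin 011000); offset now 18 = byte 2 bit 2; 14 bits remain
Read 3: bits[18:21] width=3 -> value=1 (bin 001); offset now 21 = byte 2 bit 5; 11 bits remain

Answer: 2 5 1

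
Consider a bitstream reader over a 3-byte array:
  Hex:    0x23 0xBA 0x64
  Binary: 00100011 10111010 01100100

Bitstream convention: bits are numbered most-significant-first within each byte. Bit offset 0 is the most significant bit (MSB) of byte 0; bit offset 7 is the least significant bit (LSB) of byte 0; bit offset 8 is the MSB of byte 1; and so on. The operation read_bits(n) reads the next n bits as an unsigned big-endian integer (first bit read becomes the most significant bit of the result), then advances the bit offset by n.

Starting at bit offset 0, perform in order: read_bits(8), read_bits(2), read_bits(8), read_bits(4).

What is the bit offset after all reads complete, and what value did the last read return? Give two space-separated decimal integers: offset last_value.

Answer: 22 9

Derivation:
Read 1: bits[0:8] width=8 -> value=35 (bin 00100011); offset now 8 = byte 1 bit 0; 16 bits remain
Read 2: bits[8:10] width=2 -> value=2 (bin 10); offset now 10 = byte 1 bit 2; 14 bits remain
Read 3: bits[10:18] width=8 -> value=233 (bin 11101001); offset now 18 = byte 2 bit 2; 6 bits remain
Read 4: bits[18:22] width=4 -> value=9 (bin 1001); offset now 22 = byte 2 bit 6; 2 bits remain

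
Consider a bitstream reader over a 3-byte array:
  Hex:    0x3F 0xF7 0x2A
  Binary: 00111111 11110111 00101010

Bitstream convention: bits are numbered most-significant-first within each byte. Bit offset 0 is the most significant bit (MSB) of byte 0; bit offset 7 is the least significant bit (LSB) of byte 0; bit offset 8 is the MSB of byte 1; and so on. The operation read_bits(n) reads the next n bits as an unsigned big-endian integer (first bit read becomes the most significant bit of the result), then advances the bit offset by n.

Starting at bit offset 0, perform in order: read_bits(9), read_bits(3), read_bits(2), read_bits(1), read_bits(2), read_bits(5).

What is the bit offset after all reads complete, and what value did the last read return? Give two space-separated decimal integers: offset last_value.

Read 1: bits[0:9] width=9 -> value=127 (bin 001111111); offset now 9 = byte 1 bit 1; 15 bits remain
Read 2: bits[9:12] width=3 -> value=7 (bin 111); offset now 12 = byte 1 bit 4; 12 bits remain
Read 3: bits[12:14] width=2 -> value=1 (bin 01); offset now 14 = byte 1 bit 6; 10 bits remain
Read 4: bits[14:15] width=1 -> value=1 (bin 1); offset now 15 = byte 1 bit 7; 9 bits remain
Read 5: bits[15:17] width=2 -> value=2 (bin 10); offset now 17 = byte 2 bit 1; 7 bits remain
Read 6: bits[17:22] width=5 -> value=10 (bin 01010); offset now 22 = byte 2 bit 6; 2 bits remain

Answer: 22 10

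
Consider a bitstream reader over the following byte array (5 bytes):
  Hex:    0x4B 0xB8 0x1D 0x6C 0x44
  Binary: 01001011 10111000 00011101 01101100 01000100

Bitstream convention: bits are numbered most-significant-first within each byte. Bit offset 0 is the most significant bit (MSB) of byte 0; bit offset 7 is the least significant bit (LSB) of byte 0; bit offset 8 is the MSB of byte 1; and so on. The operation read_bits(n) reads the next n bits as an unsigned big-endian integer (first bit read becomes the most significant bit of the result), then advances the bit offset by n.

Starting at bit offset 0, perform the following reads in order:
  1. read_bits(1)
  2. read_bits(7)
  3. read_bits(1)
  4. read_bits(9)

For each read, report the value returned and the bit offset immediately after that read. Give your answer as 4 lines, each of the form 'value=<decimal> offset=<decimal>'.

Read 1: bits[0:1] width=1 -> value=0 (bin 0); offset now 1 = byte 0 bit 1; 39 bits remain
Read 2: bits[1:8] width=7 -> value=75 (bin 1001011); offset now 8 = byte 1 bit 0; 32 bits remain
Read 3: bits[8:9] width=1 -> value=1 (bin 1); offset now 9 = byte 1 bit 1; 31 bits remain
Read 4: bits[9:18] width=9 -> value=224 (bin 011100000); offset now 18 = byte 2 bit 2; 22 bits remain

Answer: value=0 offset=1
value=75 offset=8
value=1 offset=9
value=224 offset=18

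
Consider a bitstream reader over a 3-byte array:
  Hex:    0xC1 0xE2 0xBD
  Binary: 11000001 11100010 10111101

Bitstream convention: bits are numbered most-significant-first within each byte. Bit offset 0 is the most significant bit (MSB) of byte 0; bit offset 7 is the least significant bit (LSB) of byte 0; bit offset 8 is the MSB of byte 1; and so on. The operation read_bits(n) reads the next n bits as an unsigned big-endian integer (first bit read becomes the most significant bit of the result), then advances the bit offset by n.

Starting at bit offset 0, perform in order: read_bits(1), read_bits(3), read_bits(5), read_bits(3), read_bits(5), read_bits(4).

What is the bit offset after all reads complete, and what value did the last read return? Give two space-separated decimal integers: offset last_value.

Answer: 21 7

Derivation:
Read 1: bits[0:1] width=1 -> value=1 (bin 1); offset now 1 = byte 0 bit 1; 23 bits remain
Read 2: bits[1:4] width=3 -> value=4 (bin 100); offset now 4 = byte 0 bit 4; 20 bits remain
Read 3: bits[4:9] width=5 -> value=3 (bin 00011); offset now 9 = byte 1 bit 1; 15 bits remain
Read 4: bits[9:12] width=3 -> value=6 (bin 110); offset now 12 = byte 1 bit 4; 12 bits remain
Read 5: bits[12:17] width=5 -> value=5 (bin 00101); offset now 17 = byte 2 bit 1; 7 bits remain
Read 6: bits[17:21] width=4 -> value=7 (bin 0111); offset now 21 = byte 2 bit 5; 3 bits remain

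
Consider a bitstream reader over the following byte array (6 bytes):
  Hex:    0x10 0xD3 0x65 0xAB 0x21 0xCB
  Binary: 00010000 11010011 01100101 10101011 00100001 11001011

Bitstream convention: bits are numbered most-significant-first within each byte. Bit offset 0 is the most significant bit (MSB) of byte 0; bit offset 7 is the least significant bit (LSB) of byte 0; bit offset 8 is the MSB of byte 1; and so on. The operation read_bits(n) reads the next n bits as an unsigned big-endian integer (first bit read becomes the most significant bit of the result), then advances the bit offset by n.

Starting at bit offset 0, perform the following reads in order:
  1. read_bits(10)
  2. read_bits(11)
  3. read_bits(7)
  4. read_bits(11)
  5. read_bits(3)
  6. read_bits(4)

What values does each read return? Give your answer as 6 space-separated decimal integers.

Read 1: bits[0:10] width=10 -> value=67 (bin 0001000011); offset now 10 = byte 1 bit 2; 38 bits remain
Read 2: bits[10:21] width=11 -> value=620 (bin 01001101100); offset now 21 = byte 2 bit 5; 27 bits remain
Read 3: bits[21:28] width=7 -> value=90 (bin 1011010); offset now 28 = byte 3 bit 4; 20 bits remain
Read 4: bits[28:39] width=11 -> value=1424 (bin 10110010000); offset now 39 = byte 4 bit 7; 9 bits remain
Read 5: bits[39:42] width=3 -> value=7 (bin 111); offset now 42 = byte 5 bit 2; 6 bits remain
Read 6: bits[42:46] width=4 -> value=2 (bin 0010); offset now 46 = byte 5 bit 6; 2 bits remain

Answer: 67 620 90 1424 7 2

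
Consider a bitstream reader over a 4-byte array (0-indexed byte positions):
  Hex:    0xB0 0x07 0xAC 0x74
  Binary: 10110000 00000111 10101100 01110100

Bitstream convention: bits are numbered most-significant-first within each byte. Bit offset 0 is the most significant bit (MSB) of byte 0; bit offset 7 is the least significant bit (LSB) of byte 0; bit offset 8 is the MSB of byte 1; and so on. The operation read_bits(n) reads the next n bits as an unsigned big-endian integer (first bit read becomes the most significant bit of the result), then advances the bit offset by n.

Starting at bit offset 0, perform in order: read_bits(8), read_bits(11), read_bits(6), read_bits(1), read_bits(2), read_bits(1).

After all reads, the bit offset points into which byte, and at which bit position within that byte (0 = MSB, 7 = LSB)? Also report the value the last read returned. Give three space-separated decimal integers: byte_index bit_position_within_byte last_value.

Answer: 3 5 0

Derivation:
Read 1: bits[0:8] width=8 -> value=176 (bin 10110000); offset now 8 = byte 1 bit 0; 24 bits remain
Read 2: bits[8:19] width=11 -> value=61 (bin 00000111101); offset now 19 = byte 2 bit 3; 13 bits remain
Read 3: bits[19:25] width=6 -> value=24 (bin 011000); offset now 25 = byte 3 bit 1; 7 bits remain
Read 4: bits[25:26] width=1 -> value=1 (bin 1); offset now 26 = byte 3 bit 2; 6 bits remain
Read 5: bits[26:28] width=2 -> value=3 (bin 11); offset now 28 = byte 3 bit 4; 4 bits remain
Read 6: bits[28:29] width=1 -> value=0 (bin 0); offset now 29 = byte 3 bit 5; 3 bits remain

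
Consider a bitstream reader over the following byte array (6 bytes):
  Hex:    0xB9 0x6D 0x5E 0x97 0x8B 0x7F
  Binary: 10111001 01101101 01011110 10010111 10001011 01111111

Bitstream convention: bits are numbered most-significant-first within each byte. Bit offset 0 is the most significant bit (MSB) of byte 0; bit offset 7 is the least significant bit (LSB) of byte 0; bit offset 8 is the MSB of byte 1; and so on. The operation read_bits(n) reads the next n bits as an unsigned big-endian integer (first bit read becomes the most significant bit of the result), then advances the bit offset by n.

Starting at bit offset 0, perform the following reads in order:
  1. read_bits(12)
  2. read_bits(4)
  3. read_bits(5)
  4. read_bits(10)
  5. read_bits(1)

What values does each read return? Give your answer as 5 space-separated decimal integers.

Answer: 2966 13 11 843 1

Derivation:
Read 1: bits[0:12] width=12 -> value=2966 (bin 101110010110); offset now 12 = byte 1 bit 4; 36 bits remain
Read 2: bits[12:16] width=4 -> value=13 (bin 1101); offset now 16 = byte 2 bit 0; 32 bits remain
Read 3: bits[16:21] width=5 -> value=11 (bin 01011); offset now 21 = byte 2 bit 5; 27 bits remain
Read 4: bits[21:31] width=10 -> value=843 (bin 1101001011); offset now 31 = byte 3 bit 7; 17 bits remain
Read 5: bits[31:32] width=1 -> value=1 (bin 1); offset now 32 = byte 4 bit 0; 16 bits remain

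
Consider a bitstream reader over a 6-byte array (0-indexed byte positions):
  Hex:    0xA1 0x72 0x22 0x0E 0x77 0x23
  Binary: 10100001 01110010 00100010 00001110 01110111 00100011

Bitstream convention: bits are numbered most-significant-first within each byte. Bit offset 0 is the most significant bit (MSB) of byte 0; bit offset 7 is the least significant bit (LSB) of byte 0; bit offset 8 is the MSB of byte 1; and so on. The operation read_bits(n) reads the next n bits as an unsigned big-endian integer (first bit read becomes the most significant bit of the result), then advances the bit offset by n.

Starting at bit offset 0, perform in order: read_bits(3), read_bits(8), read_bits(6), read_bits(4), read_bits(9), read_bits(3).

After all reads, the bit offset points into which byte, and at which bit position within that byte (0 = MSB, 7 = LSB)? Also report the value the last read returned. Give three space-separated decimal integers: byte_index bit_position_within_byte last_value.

Read 1: bits[0:3] width=3 -> value=5 (bin 101); offset now 3 = byte 0 bit 3; 45 bits remain
Read 2: bits[3:11] width=8 -> value=11 (bin 00001011); offset now 11 = byte 1 bit 3; 37 bits remain
Read 3: bits[11:17] width=6 -> value=36 (bin 100100); offset now 17 = byte 2 bit 1; 31 bits remain
Read 4: bits[17:21] width=4 -> value=4 (bin 0100); offset now 21 = byte 2 bit 5; 27 bits remain
Read 5: bits[21:30] width=9 -> value=131 (bin 010000011); offset now 30 = byte 3 bit 6; 18 bits remain
Read 6: bits[30:33] width=3 -> value=4 (bin 100); offset now 33 = byte 4 bit 1; 15 bits remain

Answer: 4 1 4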